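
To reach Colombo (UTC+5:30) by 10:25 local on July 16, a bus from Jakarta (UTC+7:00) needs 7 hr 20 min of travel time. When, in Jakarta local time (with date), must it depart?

Target arrival in UTC: 10:25 − 5:30 = 04:55 on Jul 16.
Subtract 7 hours 20 minutes → departure 21:35 UTC on Jul 15.
Jakarta is UTC+7:00: 21:35 + 7:00 = 04:35 on Jul 16.

04:35 on July 16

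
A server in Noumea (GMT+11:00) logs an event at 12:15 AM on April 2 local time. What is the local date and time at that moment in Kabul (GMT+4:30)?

5:45 PM on April 1

Kabul is 6:30 behind Noumea.
Shift by the zone difference: 12:15 AM − 6:30 = 5:45 PM on Apr 1 in Kabul.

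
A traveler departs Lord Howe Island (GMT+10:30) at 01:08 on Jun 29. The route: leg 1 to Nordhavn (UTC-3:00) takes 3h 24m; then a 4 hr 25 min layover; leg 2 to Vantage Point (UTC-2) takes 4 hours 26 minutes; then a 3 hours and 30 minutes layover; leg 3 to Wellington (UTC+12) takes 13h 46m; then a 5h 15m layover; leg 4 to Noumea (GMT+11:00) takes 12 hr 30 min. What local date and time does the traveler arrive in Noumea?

Convert departure to UTC: 01:08 − 10:30 = 14:38 UTC on Jun 28.
Add 3 hours 24 minutes leg 1 → 18:02 UTC.
Add 4 hours 25 minutes layover in Nordhavn → 22:27 UTC.
Add 4 hours 26 minutes leg 2 → 02:53 UTC (Jun 29).
Add 3 hours 30 minutes layover in Vantage Point → 06:23 UTC.
Add 13 hours 46 minutes leg 3 → 20:09 UTC.
Add 5 hours 15 minutes layover in Wellington → 01:24 UTC (Jun 30).
Add 12 hours and 30 minutes leg 4 → 13:54 UTC.
Noumea is UTC+11:00, so local arrival = 13:54 + 11:00 = 00:54 on Jul 1.

00:54 on July 1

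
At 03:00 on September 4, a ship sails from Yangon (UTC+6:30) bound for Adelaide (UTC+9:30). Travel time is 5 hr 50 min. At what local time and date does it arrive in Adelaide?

11:50 on September 4

Convert departure to UTC: 03:00 − 6:30 = 20:30 UTC on Sep 3.
Add 5 hours and 50 minutes travel time → 02:20 UTC (Sep 4).
Adelaide is UTC+9:30, so local arrival = 02:20 + 9:30 = 11:50 on Sep 4.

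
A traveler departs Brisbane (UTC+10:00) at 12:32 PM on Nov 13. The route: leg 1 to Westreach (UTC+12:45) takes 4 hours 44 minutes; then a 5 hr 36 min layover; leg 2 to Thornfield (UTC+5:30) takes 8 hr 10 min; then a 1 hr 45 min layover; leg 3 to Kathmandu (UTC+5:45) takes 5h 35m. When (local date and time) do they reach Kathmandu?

Convert departure to UTC: 12:32 PM − 10:00 = 2:32 AM UTC on Nov 13.
Add 4 hours and 44 minutes leg 1 → 7:16 AM UTC.
Add 5 hours and 36 minutes layover in Westreach → 12:52 PM UTC.
Add 8 hours and 10 minutes leg 2 → 9:02 PM UTC.
Add 1 hour and 45 minutes layover in Thornfield → 10:47 PM UTC.
Add 5 hours and 35 minutes leg 3 → 4:22 AM UTC (Nov 14).
Kathmandu is UTC+5:45, so local arrival = 4:22 AM + 5:45 = 10:07 AM on Nov 14.

10:07 AM on Nov 14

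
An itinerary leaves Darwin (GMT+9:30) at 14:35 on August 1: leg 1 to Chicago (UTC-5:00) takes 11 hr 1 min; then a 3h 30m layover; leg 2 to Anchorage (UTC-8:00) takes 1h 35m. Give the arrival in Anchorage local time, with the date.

Convert departure to UTC: 14:35 − 9:30 = 05:05 UTC on Aug 1.
Add 11 hours 1 minute leg 1 → 16:06 UTC.
Add 3 hours and 30 minutes layover in Chicago → 19:36 UTC.
Add 1 hour 35 minutes leg 2 → 21:11 UTC.
Anchorage is UTC−8:00, so local arrival = 21:11 − 8:00 = 13:11 on Aug 1.

13:11 on August 1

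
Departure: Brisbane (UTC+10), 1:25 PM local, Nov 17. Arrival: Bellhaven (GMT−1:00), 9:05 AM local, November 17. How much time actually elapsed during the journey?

Bellhaven is 11:00 behind Brisbane.
Clock-face elapsed time (ignoring zones) is −4 hours 20 minutes.
Actual elapsed = −4 hours 20 minutes + 11:00 = 6 hours 40 minutes.

6 hours 40 minutes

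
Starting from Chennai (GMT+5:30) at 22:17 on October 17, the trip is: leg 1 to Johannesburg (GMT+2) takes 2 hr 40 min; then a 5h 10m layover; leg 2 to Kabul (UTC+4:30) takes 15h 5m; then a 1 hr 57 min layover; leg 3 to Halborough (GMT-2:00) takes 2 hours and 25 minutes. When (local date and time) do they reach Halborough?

Convert departure to UTC: 22:17 − 5:30 = 16:47 UTC on Oct 17.
Add 2 hours 40 minutes leg 1 → 19:27 UTC.
Add 5 hours 10 minutes layover in Johannesburg → 00:37 UTC (Oct 18).
Add 15 hours 5 minutes leg 2 → 15:42 UTC.
Add 1 hour 57 minutes layover in Kabul → 17:39 UTC.
Add 2 hours 25 minutes leg 3 → 20:04 UTC.
Halborough is UTC−2:00, so local arrival = 20:04 − 2:00 = 18:04 on Oct 18.

18:04 on October 18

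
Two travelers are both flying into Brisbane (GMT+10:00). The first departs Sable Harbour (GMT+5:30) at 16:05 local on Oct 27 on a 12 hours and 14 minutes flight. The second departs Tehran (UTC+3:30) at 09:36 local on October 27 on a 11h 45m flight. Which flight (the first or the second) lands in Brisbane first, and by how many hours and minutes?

Flight 1 in UTC: 16:05 − 5:30 = 10:35 on Oct 27.
+12 hours and 14 minutes → arrive 22:49 UTC on Oct 27.
Flight 2 in UTC: 09:36 − 3:30 = 06:06 on Oct 27.
+11 hours 45 minutes → arrive 17:51 UTC on Oct 27.
Flight 2 lands earlier by 4 hours 58 minutes.

the second, by 4 hours 58 minutes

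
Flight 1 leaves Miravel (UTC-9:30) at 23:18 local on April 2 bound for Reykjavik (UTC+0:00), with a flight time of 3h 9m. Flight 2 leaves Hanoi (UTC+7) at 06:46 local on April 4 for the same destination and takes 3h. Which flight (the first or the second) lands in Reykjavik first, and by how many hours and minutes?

the first, by 14 hours 49 minutes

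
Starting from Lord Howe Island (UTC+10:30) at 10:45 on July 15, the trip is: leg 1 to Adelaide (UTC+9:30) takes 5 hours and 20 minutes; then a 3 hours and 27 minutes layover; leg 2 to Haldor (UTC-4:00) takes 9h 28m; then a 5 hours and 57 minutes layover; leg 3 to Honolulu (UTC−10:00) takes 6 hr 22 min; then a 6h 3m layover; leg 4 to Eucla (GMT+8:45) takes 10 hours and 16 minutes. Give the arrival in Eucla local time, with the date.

07:53 on July 17

Convert departure to UTC: 10:45 − 10:30 = 00:15 UTC on Jul 15.
Add 5 hours 20 minutes leg 1 → 05:35 UTC.
Add 3 hours 27 minutes layover in Adelaide → 09:02 UTC.
Add 9 hours 28 minutes leg 2 → 18:30 UTC.
Add 5 hours and 57 minutes layover in Haldor → 00:27 UTC (Jul 16).
Add 6 hours and 22 minutes leg 3 → 06:49 UTC.
Add 6 hours 3 minutes layover in Honolulu → 12:52 UTC.
Add 10 hours and 16 minutes leg 4 → 23:08 UTC.
Eucla is UTC+8:45, so local arrival = 23:08 + 8:45 = 07:53 on Jul 17.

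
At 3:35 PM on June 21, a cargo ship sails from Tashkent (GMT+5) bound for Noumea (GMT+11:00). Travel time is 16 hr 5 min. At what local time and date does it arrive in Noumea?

Noumea is 6:00 ahead of Tashkent.
After 16 hours and 5 minutes it is 7:40 AM (Jun 22) in Tashkent.
Shift by the zone difference: 7:40 AM + 6:00 = 1:40 PM on Jun 22 in Noumea.

1:40 PM on Jun 22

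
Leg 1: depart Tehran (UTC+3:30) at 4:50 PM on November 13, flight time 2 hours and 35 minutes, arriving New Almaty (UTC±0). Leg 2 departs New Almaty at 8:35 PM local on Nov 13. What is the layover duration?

Convert departure to UTC: 4:50 PM − 3:30 = 1:20 PM UTC on Nov 13.
Add 2 hours 35 minutes flight time → 3:55 PM UTC.
New Almaty is UTC+0, so local arrival is the same: 3:55 PM on Nov 13.
Layover = 8:35 PM − 3:55 PM = 4 hours 40 minutes.

4 hours 40 minutes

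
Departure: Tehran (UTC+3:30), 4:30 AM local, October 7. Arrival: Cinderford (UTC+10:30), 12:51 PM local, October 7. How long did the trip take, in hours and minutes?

Departure in UTC: 4:30 AM − 3:30 = 1:00 AM on Oct 7.
Arrival in UTC: 12:51 PM − 10:30 = 2:21 AM on Oct 7.
Elapsed = 2:21 AM − 1:00 AM = 1 hour 21 minutes.

1 hour 21 minutes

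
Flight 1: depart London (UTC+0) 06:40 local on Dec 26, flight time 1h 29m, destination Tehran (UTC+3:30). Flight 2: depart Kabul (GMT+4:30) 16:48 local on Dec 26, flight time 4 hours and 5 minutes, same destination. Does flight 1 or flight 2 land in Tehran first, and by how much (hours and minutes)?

the first, by 8 hours 14 minutes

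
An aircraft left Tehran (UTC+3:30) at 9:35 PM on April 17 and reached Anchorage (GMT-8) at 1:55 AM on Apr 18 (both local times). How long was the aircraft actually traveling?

15 hours 50 minutes

Departure in UTC: 9:35 PM − 3:30 = 6:05 PM on Apr 17.
Arrival in UTC: 1:55 AM + 8:00 = 9:55 AM on Apr 18.
Elapsed = 9:55 AM − 6:05 PM (+1 day) = 15 hours 50 minutes.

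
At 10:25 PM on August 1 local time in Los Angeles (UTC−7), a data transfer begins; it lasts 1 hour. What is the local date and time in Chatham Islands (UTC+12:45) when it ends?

7:10 PM on August 2

Chatham Islands is 19:45 ahead of Los Angeles.
After 1 hour it is 11:25 PM in Los Angeles.
Shift by the zone difference: 11:25 PM + 19:45 = 7:10 PM on Aug 2 in Chatham Islands.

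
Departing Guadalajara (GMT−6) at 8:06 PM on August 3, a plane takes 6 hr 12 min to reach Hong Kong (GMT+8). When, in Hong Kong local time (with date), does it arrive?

Convert departure to UTC: 8:06 PM + 6:00 = 2:06 AM UTC on Aug 4.
Add 6 hours and 12 minutes travel time → 8:18 AM UTC.
Hong Kong is UTC+8:00, so local arrival = 8:18 AM + 8:00 = 4:18 PM on Aug 4.

4:18 PM on Aug 4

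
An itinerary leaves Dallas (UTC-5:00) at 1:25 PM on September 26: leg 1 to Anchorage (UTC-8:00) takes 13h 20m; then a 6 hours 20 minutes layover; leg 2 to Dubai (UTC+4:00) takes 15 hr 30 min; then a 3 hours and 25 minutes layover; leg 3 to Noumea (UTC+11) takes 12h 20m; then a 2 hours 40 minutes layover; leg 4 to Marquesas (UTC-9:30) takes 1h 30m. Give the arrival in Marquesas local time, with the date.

4:00 PM on September 28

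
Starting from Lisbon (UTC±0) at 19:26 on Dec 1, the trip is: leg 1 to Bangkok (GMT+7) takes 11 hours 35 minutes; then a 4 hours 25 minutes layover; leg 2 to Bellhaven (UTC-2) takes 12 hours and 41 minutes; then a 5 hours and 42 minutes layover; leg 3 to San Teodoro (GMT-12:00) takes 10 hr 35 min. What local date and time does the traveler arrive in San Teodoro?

Lisbon is at UTC+0, so departure is already 19:26 UTC on Dec 1.
Add 11 hours and 35 minutes leg 1 → 07:01 UTC (Dec 2).
Add 4 hours and 25 minutes layover in Bangkok → 11:26 UTC.
Add 12 hours and 41 minutes leg 2 → 00:07 UTC (Dec 3).
Add 5 hours and 42 minutes layover in Bellhaven → 05:49 UTC.
Add 10 hours 35 minutes leg 3 → 16:24 UTC.
San Teodoro is UTC−12:00, so local arrival = 16:24 − 12:00 = 04:24 on Dec 3.

04:24 on December 3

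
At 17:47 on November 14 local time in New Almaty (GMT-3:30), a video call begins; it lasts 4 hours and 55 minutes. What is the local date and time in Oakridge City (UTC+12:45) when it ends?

14:57 on Nov 15

Oakridge City is 16:15 ahead of New Almaty.
After 4 hours 55 minutes it is 22:42 in New Almaty.
Shift by the zone difference: 22:42 + 16:15 = 14:57 on Nov 15 in Oakridge City.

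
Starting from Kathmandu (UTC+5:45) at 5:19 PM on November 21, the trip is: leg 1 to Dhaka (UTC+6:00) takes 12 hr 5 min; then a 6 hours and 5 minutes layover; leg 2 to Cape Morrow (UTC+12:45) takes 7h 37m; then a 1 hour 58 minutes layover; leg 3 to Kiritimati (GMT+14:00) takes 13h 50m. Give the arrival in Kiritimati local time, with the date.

Convert departure to UTC: 5:19 PM − 5:45 = 11:34 AM UTC on Nov 21.
Add 12 hours 5 minutes leg 1 → 11:39 PM UTC.
Add 6 hours 5 minutes layover in Dhaka → 5:44 AM UTC (Nov 22).
Add 7 hours 37 minutes leg 2 → 1:21 PM UTC.
Add 1 hour and 58 minutes layover in Cape Morrow → 3:19 PM UTC.
Add 13 hours and 50 minutes leg 3 → 5:09 AM UTC (Nov 23).
Kiritimati is UTC+14:00, so local arrival = 5:09 AM + 14:00 = 7:09 PM on Nov 23.

7:09 PM on Nov 23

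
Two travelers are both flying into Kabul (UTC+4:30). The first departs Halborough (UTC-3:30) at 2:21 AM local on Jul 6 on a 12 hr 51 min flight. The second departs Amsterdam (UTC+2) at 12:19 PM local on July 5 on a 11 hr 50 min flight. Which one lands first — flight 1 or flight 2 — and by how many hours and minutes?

Flight 1 in UTC: 2:21 AM + 3:30 = 5:51 AM on Jul 6.
+12 hours and 51 minutes → arrive 6:42 PM UTC on Jul 6.
Flight 2 in UTC: 12:19 PM − 2:00 = 10:19 AM on Jul 5.
+11 hours 50 minutes → arrive 10:09 PM UTC on Jul 5.
Flight 2 lands earlier by 20 hours 33 minutes.

the second, by 20 hours 33 minutes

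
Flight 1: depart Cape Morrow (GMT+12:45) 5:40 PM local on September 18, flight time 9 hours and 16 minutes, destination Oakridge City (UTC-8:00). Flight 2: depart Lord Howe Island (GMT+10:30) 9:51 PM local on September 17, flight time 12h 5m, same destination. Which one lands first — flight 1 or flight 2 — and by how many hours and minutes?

the second, by 14 hours 45 minutes

Flight 1 in UTC: 5:40 PM − 12:45 = 4:55 AM on Sep 18.
+9 hours and 16 minutes → arrive 2:11 PM UTC on Sep 18.
Flight 2 in UTC: 9:51 PM − 10:30 = 11:21 AM on Sep 17.
+12 hours and 5 minutes → arrive 11:26 PM UTC on Sep 17.
Flight 2 lands earlier by 14 hours 45 minutes.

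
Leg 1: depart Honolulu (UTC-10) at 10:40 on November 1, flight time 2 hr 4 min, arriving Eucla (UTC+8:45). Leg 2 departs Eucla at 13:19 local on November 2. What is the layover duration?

5 hours 50 minutes

Convert departure to UTC: 10:40 + 10:00 = 20:40 UTC on Nov 1.
Add 2 hours and 4 minutes flight time → 22:44 UTC.
Eucla is UTC+8:45, so local arrival = 22:44 + 8:45 = 07:29 on Nov 2.
Layover = 13:19 − 07:29 = 5 hours 50 minutes.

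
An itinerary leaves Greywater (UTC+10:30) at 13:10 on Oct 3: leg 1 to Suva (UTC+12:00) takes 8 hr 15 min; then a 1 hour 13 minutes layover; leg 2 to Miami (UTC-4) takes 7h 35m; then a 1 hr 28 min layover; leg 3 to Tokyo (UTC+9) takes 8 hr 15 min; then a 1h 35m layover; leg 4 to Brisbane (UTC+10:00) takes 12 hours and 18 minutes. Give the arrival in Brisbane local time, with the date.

Convert departure to UTC: 13:10 − 10:30 = 02:40 UTC on Oct 3.
Add 8 hours and 15 minutes leg 1 → 10:55 UTC.
Add 1 hour 13 minutes layover in Suva → 12:08 UTC.
Add 7 hours and 35 minutes leg 2 → 19:43 UTC.
Add 1 hour and 28 minutes layover in Miami → 21:11 UTC.
Add 8 hours 15 minutes leg 3 → 05:26 UTC (Oct 4).
Add 1 hour and 35 minutes layover in Tokyo → 07:01 UTC.
Add 12 hours 18 minutes leg 4 → 19:19 UTC.
Brisbane is UTC+10:00, so local arrival = 19:19 + 10:00 = 05:19 on Oct 5.

05:19 on October 5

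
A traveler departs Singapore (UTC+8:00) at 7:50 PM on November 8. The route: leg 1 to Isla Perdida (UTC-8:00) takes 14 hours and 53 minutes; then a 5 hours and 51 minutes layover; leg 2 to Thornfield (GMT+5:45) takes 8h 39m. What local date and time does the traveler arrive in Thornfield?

Convert departure to UTC: 7:50 PM − 8:00 = 11:50 AM UTC on Nov 8.
Add 14 hours 53 minutes leg 1 → 2:43 AM UTC (Nov 9).
Add 5 hours and 51 minutes layover in Isla Perdida → 8:34 AM UTC.
Add 8 hours 39 minutes leg 2 → 5:13 PM UTC.
Thornfield is UTC+5:45, so local arrival = 5:13 PM + 5:45 = 10:58 PM on Nov 9.

10:58 PM on Nov 9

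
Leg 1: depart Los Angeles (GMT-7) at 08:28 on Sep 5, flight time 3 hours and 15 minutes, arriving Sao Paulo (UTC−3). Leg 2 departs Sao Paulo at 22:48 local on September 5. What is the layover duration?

7 hours 5 minutes

Convert departure to UTC: 08:28 + 7:00 = 15:28 UTC on Sep 5.
Add 3 hours and 15 minutes flight time → 18:43 UTC.
Sao Paulo is UTC−3:00, so local arrival = 18:43 − 3:00 = 15:43 on Sep 5.
Layover = 22:48 − 15:43 = 7 hours 5 minutes.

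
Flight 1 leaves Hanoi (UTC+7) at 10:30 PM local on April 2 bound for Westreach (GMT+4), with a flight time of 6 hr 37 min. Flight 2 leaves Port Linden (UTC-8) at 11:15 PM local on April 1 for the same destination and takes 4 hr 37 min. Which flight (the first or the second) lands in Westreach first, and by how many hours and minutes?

Flight 1 in UTC: 10:30 PM − 7:00 = 3:30 PM on Apr 2.
+6 hours 37 minutes → arrive 10:07 PM UTC on Apr 2.
Flight 2 in UTC: 11:15 PM + 8:00 = 7:15 AM on Apr 2.
+4 hours 37 minutes → arrive 11:52 AM UTC on Apr 2.
Flight 2 lands earlier by 10 hours 15 minutes.

the second, by 10 hours 15 minutes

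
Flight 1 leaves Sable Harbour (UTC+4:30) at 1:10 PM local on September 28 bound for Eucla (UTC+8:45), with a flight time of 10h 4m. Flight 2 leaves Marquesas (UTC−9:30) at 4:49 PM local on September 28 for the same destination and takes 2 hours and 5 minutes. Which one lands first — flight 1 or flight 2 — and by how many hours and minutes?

the first, by 9 hours 40 minutes

Flight 1 in UTC: 1:10 PM − 4:30 = 8:40 AM on Sep 28.
+10 hours and 4 minutes → arrive 6:44 PM UTC on Sep 28.
Flight 2 in UTC: 4:49 PM + 9:30 = 2:19 AM on Sep 29.
+2 hours 5 minutes → arrive 4:24 AM UTC on Sep 29.
Flight 1 lands earlier by 9 hours 40 minutes.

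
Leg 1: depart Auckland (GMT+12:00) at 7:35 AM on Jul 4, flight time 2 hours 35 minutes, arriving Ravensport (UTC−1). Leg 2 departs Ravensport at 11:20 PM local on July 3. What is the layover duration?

Convert departure to UTC: 7:35 AM − 12:00 = 7:35 PM UTC on Jul 3.
Add 2 hours and 35 minutes flight time → 10:10 PM UTC.
Ravensport is UTC−1:00, so local arrival = 10:10 PM − 1:00 = 9:10 PM on Jul 3.
Layover = 11:20 PM − 9:10 PM = 2 hours 10 minutes.

2 hours 10 minutes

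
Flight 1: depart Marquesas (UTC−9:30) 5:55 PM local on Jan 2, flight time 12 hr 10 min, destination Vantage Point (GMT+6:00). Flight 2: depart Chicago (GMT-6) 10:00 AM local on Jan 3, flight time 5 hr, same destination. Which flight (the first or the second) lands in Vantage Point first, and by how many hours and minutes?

Flight 1 in UTC: 5:55 PM + 9:30 = 3:25 AM on Jan 3.
+12 hours 10 minutes → arrive 3:35 PM UTC on Jan 3.
Flight 2 in UTC: 10:00 AM + 6:00 = 4:00 PM on Jan 3.
+5 hours → arrive 9:00 PM UTC on Jan 3.
Flight 1 lands earlier by 5 hours 25 minutes.

the first, by 5 hours 25 minutes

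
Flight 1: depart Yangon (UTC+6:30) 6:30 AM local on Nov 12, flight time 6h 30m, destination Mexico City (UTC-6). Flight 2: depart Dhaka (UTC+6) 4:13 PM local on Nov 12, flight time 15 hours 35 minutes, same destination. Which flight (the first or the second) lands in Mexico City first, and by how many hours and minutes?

Flight 1 in UTC: 6:30 AM − 6:30 = 12:00 AM on Nov 12.
+6 hours 30 minutes → arrive 6:30 AM UTC on Nov 12.
Flight 2 in UTC: 4:13 PM − 6:00 = 10:13 AM on Nov 12.
+15 hours and 35 minutes → arrive 1:48 AM UTC on Nov 13.
Flight 1 lands earlier by 19 hours 18 minutes.

the first, by 19 hours 18 minutes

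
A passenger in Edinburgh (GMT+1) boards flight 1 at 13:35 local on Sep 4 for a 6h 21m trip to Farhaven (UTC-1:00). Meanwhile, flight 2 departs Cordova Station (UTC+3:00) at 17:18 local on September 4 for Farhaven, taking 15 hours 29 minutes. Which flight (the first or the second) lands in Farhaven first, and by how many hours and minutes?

the first, by 10 hours 51 minutes

Flight 1 in UTC: 13:35 − 1:00 = 12:35 on Sep 4.
+6 hours and 21 minutes → arrive 18:56 UTC on Sep 4.
Flight 2 in UTC: 17:18 − 3:00 = 14:18 on Sep 4.
+15 hours and 29 minutes → arrive 05:47 UTC on Sep 5.
Flight 1 lands earlier by 10 hours 51 minutes.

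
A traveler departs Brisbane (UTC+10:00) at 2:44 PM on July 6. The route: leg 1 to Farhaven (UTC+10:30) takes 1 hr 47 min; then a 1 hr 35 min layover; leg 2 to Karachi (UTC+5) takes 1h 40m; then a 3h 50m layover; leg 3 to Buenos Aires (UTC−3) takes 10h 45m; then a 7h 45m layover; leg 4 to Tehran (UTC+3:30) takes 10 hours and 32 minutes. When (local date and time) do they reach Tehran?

10:08 PM on July 7

Convert departure to UTC: 2:44 PM − 10:00 = 4:44 AM UTC on Jul 6.
Add 1 hour 47 minutes leg 1 → 6:31 AM UTC.
Add 1 hour 35 minutes layover in Farhaven → 8:06 AM UTC.
Add 1 hour and 40 minutes leg 2 → 9:46 AM UTC.
Add 3 hours and 50 minutes layover in Karachi → 1:36 PM UTC.
Add 10 hours 45 minutes leg 3 → 12:21 AM UTC (Jul 7).
Add 7 hours and 45 minutes layover in Buenos Aires → 8:06 AM UTC.
Add 10 hours and 32 minutes leg 4 → 6:38 PM UTC.
Tehran is UTC+3:30, so local arrival = 6:38 PM + 3:30 = 10:08 PM on Jul 7.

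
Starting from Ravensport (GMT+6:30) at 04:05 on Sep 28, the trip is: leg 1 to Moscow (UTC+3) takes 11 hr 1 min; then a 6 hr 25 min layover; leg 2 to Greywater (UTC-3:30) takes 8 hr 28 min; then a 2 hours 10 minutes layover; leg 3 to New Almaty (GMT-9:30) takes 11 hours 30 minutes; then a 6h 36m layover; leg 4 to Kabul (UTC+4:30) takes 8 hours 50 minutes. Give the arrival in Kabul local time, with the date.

Convert departure to UTC: 04:05 − 6:30 = 21:35 UTC on Sep 27.
Add 11 hours 1 minute leg 1 → 08:36 UTC (Sep 28).
Add 6 hours and 25 minutes layover in Moscow → 15:01 UTC.
Add 8 hours 28 minutes leg 2 → 23:29 UTC.
Add 2 hours 10 minutes layover in Greywater → 01:39 UTC (Sep 29).
Add 11 hours 30 minutes leg 3 → 13:09 UTC.
Add 6 hours and 36 minutes layover in New Almaty → 19:45 UTC.
Add 8 hours and 50 minutes leg 4 → 04:35 UTC (Sep 30).
Kabul is UTC+4:30, so local arrival = 04:35 + 4:30 = 09:05 on Sep 30.

09:05 on September 30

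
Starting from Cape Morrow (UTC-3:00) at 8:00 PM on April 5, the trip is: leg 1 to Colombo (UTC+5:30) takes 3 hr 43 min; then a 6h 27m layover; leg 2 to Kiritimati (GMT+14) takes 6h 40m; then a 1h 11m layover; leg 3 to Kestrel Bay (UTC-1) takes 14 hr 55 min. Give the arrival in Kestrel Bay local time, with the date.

6:56 AM on Apr 7

Convert departure to UTC: 8:00 PM + 3:00 = 11:00 PM UTC on Apr 5.
Add 3 hours 43 minutes leg 1 → 2:43 AM UTC (Apr 6).
Add 6 hours and 27 minutes layover in Colombo → 9:10 AM UTC.
Add 6 hours and 40 minutes leg 2 → 3:50 PM UTC.
Add 1 hour 11 minutes layover in Kiritimati → 5:01 PM UTC.
Add 14 hours 55 minutes leg 3 → 7:56 AM UTC (Apr 7).
Kestrel Bay is UTC−1:00, so local arrival = 7:56 AM − 1:00 = 6:56 AM on Apr 7.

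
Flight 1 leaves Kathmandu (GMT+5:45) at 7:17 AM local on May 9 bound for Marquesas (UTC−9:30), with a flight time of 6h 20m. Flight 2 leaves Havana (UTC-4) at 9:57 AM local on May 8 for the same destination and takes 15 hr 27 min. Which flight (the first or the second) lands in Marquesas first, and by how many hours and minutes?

the second, by 2 hours 28 minutes

Flight 1 in UTC: 7:17 AM − 5:45 = 1:32 AM on May 9.
+6 hours and 20 minutes → arrive 7:52 AM UTC on May 9.
Flight 2 in UTC: 9:57 AM + 4:00 = 1:57 PM on May 8.
+15 hours and 27 minutes → arrive 5:24 AM UTC on May 9.
Flight 2 lands earlier by 2 hours 28 minutes.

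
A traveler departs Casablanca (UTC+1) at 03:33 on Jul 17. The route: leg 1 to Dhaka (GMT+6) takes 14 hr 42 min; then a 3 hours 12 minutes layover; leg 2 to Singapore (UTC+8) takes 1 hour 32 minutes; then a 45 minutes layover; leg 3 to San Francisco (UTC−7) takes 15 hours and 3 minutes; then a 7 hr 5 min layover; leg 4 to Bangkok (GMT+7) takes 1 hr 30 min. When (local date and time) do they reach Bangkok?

Convert departure to UTC: 03:33 − 1:00 = 02:33 UTC on Jul 17.
Add 14 hours 42 minutes leg 1 → 17:15 UTC.
Add 3 hours 12 minutes layover in Dhaka → 20:27 UTC.
Add 1 hour and 32 minutes leg 2 → 21:59 UTC.
Add 45 minutes layover in Singapore → 22:44 UTC.
Add 15 hours and 3 minutes leg 3 → 13:47 UTC (Jul 18).
Add 7 hours 5 minutes layover in San Francisco → 20:52 UTC.
Add 1 hour 30 minutes leg 4 → 22:22 UTC.
Bangkok is UTC+7:00, so local arrival = 22:22 + 7:00 = 05:22 on Jul 19.

05:22 on July 19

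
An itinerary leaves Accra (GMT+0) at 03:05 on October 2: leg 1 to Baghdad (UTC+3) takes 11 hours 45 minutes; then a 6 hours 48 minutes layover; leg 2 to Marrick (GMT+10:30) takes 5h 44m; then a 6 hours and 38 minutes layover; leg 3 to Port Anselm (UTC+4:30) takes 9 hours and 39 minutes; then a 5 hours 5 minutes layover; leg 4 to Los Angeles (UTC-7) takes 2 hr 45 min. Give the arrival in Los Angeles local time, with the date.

20:29 on October 3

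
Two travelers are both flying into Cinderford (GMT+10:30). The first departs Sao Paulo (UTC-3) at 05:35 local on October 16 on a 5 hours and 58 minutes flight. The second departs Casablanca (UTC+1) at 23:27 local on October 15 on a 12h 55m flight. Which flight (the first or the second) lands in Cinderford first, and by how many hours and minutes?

Flight 1 in UTC: 05:35 + 3:00 = 08:35 on Oct 16.
+5 hours 58 minutes → arrive 14:33 UTC on Oct 16.
Flight 2 in UTC: 23:27 − 1:00 = 22:27 on Oct 15.
+12 hours 55 minutes → arrive 11:22 UTC on Oct 16.
Flight 2 lands earlier by 3 hours 11 minutes.

the second, by 3 hours 11 minutes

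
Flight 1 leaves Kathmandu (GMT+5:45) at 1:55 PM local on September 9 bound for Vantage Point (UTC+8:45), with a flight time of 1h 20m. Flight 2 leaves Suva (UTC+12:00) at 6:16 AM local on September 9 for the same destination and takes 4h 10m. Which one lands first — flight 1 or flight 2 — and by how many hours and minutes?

the second, by 11 hours 4 minutes

Flight 1 in UTC: 1:55 PM − 5:45 = 8:10 AM on Sep 9.
+1 hour and 20 minutes → arrive 9:30 AM UTC on Sep 9.
Flight 2 in UTC: 6:16 AM − 12:00 = 6:16 PM on Sep 8.
+4 hours 10 minutes → arrive 10:26 PM UTC on Sep 8.
Flight 2 lands earlier by 11 hours 4 minutes.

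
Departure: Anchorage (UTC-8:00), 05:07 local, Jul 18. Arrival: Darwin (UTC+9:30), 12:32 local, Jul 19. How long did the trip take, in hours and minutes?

13 hours 55 minutes

Departure in UTC: 05:07 + 8:00 = 13:07 on Jul 18.
Arrival in UTC: 12:32 − 9:30 = 03:02 on Jul 19.
Elapsed = 03:02 − 13:07 (+1 day) = 13 hours 55 minutes.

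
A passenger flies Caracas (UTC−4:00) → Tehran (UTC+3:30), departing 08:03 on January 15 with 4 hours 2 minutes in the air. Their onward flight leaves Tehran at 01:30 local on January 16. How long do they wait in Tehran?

5 hours 55 minutes

Convert departure to UTC: 08:03 + 4:00 = 12:03 UTC on Jan 15.
Add 4 hours and 2 minutes flight time → 16:05 UTC.
Tehran is UTC+3:30, so local arrival = 16:05 + 3:30 = 19:35 on Jan 15.
Layover = 01:30 − 19:35 (+1 day) = 5 hours 55 minutes.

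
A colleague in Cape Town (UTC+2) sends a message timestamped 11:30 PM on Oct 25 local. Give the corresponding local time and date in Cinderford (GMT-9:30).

12:00 PM on October 25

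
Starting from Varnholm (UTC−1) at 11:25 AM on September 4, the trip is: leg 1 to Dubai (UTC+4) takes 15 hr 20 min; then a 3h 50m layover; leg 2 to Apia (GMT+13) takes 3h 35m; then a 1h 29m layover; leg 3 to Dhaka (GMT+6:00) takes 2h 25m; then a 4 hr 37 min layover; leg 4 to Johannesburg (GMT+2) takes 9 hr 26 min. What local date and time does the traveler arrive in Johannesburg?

Convert departure to UTC: 11:25 AM + 1:00 = 12:25 PM UTC on Sep 4.
Add 15 hours 20 minutes leg 1 → 3:45 AM UTC (Sep 5).
Add 3 hours and 50 minutes layover in Dubai → 7:35 AM UTC.
Add 3 hours 35 minutes leg 2 → 11:10 AM UTC.
Add 1 hour 29 minutes layover in Apia → 12:39 PM UTC.
Add 2 hours 25 minutes leg 3 → 3:04 PM UTC.
Add 4 hours 37 minutes layover in Dhaka → 7:41 PM UTC.
Add 9 hours and 26 minutes leg 4 → 5:07 AM UTC (Sep 6).
Johannesburg is UTC+2:00, so local arrival = 5:07 AM + 2:00 = 7:07 AM on Sep 6.

7:07 AM on Sep 6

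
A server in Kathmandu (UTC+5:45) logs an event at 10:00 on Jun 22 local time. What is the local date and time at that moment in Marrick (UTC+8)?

12:15 on June 22

In UTC: 10:00 − 5:45 = 04:15 on Jun 22.
Marrick is UTC+8:00: 04:15 + 8:00 = 12:15 on Jun 22.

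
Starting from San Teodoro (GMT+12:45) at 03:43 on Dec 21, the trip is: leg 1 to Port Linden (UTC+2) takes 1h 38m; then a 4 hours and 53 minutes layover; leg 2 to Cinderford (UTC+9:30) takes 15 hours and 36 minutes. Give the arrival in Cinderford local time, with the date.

Convert departure to UTC: 03:43 − 12:45 = 14:58 UTC on Dec 20.
Add 1 hour 38 minutes leg 1 → 16:36 UTC.
Add 4 hours and 53 minutes layover in Port Linden → 21:29 UTC.
Add 15 hours and 36 minutes leg 2 → 13:05 UTC (Dec 21).
Cinderford is UTC+9:30, so local arrival = 13:05 + 9:30 = 22:35 on Dec 21.

22:35 on December 21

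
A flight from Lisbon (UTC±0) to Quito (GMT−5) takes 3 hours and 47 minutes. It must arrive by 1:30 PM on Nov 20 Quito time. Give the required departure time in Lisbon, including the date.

Target arrival in UTC: 1:30 PM + 5:00 = 6:30 PM on Nov 20.
Subtract 3 hours 47 minutes → departure 2:43 PM UTC on Nov 20.
Lisbon is UTC+0, so departure is 2:43 PM on Nov 20.

2:43 PM on November 20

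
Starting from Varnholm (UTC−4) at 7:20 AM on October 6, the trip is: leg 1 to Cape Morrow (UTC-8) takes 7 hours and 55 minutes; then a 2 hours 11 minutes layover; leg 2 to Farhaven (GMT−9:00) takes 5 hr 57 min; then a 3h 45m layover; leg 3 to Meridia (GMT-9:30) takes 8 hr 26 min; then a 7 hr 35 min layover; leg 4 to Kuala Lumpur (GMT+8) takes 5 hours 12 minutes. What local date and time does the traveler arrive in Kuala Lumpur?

Convert departure to UTC: 7:20 AM + 4:00 = 11:20 AM UTC on Oct 6.
Add 7 hours 55 minutes leg 1 → 7:15 PM UTC.
Add 2 hours 11 minutes layover in Cape Morrow → 9:26 PM UTC.
Add 5 hours and 57 minutes leg 2 → 3:23 AM UTC (Oct 7).
Add 3 hours and 45 minutes layover in Farhaven → 7:08 AM UTC.
Add 8 hours 26 minutes leg 3 → 3:34 PM UTC.
Add 7 hours 35 minutes layover in Meridia → 11:09 PM UTC.
Add 5 hours and 12 minutes leg 4 → 4:21 AM UTC (Oct 8).
Kuala Lumpur is UTC+8:00, so local arrival = 4:21 AM + 8:00 = 12:21 PM on Oct 8.

12:21 PM on Oct 8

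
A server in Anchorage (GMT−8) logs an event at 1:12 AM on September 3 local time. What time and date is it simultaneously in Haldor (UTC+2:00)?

11:12 AM on Sep 3

In UTC: 1:12 AM + 8:00 = 9:12 AM on Sep 3.
Haldor is UTC+2:00: 9:12 AM + 2:00 = 11:12 AM on Sep 3.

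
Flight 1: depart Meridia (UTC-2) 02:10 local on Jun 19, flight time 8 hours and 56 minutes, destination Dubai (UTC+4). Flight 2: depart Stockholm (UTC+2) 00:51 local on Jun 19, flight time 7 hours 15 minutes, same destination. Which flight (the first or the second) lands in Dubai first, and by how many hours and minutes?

Flight 1 in UTC: 02:10 + 2:00 = 04:10 on Jun 19.
+8 hours 56 minutes → arrive 13:06 UTC on Jun 19.
Flight 2 in UTC: 00:51 − 2:00 = 22:51 on Jun 18.
+7 hours and 15 minutes → arrive 06:06 UTC on Jun 19.
Flight 2 lands earlier by 7 hours.

the second, by 7 hours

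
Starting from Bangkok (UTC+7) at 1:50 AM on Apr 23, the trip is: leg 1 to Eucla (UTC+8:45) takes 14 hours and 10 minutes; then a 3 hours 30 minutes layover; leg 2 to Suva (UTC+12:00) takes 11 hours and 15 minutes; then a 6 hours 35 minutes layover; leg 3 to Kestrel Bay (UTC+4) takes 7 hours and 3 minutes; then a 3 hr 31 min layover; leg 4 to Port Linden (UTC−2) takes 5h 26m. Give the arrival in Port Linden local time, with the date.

8:20 PM on April 24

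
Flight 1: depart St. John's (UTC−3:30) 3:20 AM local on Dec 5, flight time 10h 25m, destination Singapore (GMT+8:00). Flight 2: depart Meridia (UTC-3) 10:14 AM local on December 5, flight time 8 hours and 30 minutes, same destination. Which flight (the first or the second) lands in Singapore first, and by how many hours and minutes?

the first, by 4 hours 29 minutes

Flight 1 in UTC: 3:20 AM + 3:30 = 6:50 AM on Dec 5.
+10 hours and 25 minutes → arrive 5:15 PM UTC on Dec 5.
Flight 2 in UTC: 10:14 AM + 3:00 = 1:14 PM on Dec 5.
+8 hours and 30 minutes → arrive 9:44 PM UTC on Dec 5.
Flight 1 lands earlier by 4 hours 29 minutes.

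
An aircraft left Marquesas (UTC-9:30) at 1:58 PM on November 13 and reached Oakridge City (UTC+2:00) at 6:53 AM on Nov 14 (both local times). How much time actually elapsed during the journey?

Departure in UTC: 1:58 PM + 9:30 = 11:28 PM on Nov 13.
Arrival in UTC: 6:53 AM − 2:00 = 4:53 AM on Nov 14.
Elapsed = 4:53 AM − 11:28 PM (+1 day) = 5 hours 25 minutes.

5 hours 25 minutes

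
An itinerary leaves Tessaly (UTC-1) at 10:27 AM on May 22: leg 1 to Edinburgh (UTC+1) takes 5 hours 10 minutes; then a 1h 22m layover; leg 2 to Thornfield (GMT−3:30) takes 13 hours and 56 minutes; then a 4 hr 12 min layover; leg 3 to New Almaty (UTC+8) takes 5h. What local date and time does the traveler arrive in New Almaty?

1:07 AM on May 24

Convert departure to UTC: 10:27 AM + 1:00 = 11:27 AM UTC on May 22.
Add 5 hours 10 minutes leg 1 → 4:37 PM UTC.
Add 1 hour and 22 minutes layover in Edinburgh → 5:59 PM UTC.
Add 13 hours and 56 minutes leg 2 → 7:55 AM UTC (May 23).
Add 4 hours 12 minutes layover in Thornfield → 12:07 PM UTC.
Add 5 hours leg 3 → 5:07 PM UTC.
New Almaty is UTC+8:00, so local arrival = 5:07 PM + 8:00 = 1:07 AM on May 24.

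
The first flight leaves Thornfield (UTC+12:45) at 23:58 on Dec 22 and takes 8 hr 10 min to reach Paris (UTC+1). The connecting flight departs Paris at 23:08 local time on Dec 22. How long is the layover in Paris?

Convert departure to UTC: 23:58 − 12:45 = 11:13 UTC on Dec 22.
Add 8 hours and 10 minutes flight time → 19:23 UTC.
Paris is UTC+1:00, so local arrival = 19:23 + 1:00 = 20:23 on Dec 22.
Layover = 23:08 − 20:23 = 2 hours 45 minutes.

2 hours 45 minutes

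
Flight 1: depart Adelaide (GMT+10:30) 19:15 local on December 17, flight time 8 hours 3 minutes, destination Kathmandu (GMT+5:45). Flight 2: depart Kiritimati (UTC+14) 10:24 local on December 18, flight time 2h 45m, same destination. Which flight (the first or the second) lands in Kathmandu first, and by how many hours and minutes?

the first, by 6 hours 21 minutes

Flight 1 in UTC: 19:15 − 10:30 = 08:45 on Dec 17.
+8 hours 3 minutes → arrive 16:48 UTC on Dec 17.
Flight 2 in UTC: 10:24 − 14:00 = 20:24 on Dec 17.
+2 hours and 45 minutes → arrive 23:09 UTC on Dec 17.
Flight 1 lands earlier by 6 hours 21 minutes.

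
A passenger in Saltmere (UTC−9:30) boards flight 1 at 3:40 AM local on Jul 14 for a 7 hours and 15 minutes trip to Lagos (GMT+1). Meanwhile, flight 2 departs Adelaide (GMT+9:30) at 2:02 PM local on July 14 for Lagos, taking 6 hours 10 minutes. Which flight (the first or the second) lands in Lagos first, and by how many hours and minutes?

Flight 1 in UTC: 3:40 AM + 9:30 = 1:10 PM on Jul 14.
+7 hours and 15 minutes → arrive 8:25 PM UTC on Jul 14.
Flight 2 in UTC: 2:02 PM − 9:30 = 4:32 AM on Jul 14.
+6 hours and 10 minutes → arrive 10:42 AM UTC on Jul 14.
Flight 2 lands earlier by 9 hours 43 minutes.

the second, by 9 hours 43 minutes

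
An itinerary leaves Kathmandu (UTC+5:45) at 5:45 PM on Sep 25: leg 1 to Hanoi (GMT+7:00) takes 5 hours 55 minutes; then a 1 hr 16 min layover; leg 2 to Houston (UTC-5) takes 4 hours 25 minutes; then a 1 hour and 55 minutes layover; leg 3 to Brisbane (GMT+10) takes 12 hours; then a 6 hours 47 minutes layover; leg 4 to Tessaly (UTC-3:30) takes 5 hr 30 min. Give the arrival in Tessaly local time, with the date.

10:18 PM on Sep 26

Convert departure to UTC: 5:45 PM − 5:45 = 12:00 PM UTC on Sep 25.
Add 5 hours 55 minutes leg 1 → 5:55 PM UTC.
Add 1 hour and 16 minutes layover in Hanoi → 7:11 PM UTC.
Add 4 hours and 25 minutes leg 2 → 11:36 PM UTC.
Add 1 hour 55 minutes layover in Houston → 1:31 AM UTC (Sep 26).
Add 12 hours leg 3 → 1:31 PM UTC.
Add 6 hours 47 minutes layover in Brisbane → 8:18 PM UTC.
Add 5 hours 30 minutes leg 4 → 1:48 AM UTC (Sep 27).
Tessaly is UTC−3:30, so local arrival = 1:48 AM − 3:30 = 10:18 PM on Sep 26.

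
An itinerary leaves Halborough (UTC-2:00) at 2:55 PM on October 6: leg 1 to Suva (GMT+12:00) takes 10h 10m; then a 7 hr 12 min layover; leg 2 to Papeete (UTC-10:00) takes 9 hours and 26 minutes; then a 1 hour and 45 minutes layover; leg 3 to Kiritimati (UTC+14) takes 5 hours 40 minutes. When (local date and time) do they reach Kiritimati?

5:08 PM on October 8

Convert departure to UTC: 2:55 PM + 2:00 = 4:55 PM UTC on Oct 6.
Add 10 hours 10 minutes leg 1 → 3:05 AM UTC (Oct 7).
Add 7 hours and 12 minutes layover in Suva → 10:17 AM UTC.
Add 9 hours 26 minutes leg 2 → 7:43 PM UTC.
Add 1 hour 45 minutes layover in Papeete → 9:28 PM UTC.
Add 5 hours and 40 minutes leg 3 → 3:08 AM UTC (Oct 8).
Kiritimati is UTC+14:00, so local arrival = 3:08 AM + 14:00 = 5:08 PM on Oct 8.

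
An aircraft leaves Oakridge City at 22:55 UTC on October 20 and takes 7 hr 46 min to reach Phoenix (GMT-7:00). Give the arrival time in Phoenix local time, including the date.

23:41 on Oct 20

Departure is given in UTC: 22:55 on Oct 20.
Add 7 hours 46 minutes → 06:41 UTC (Oct 21).
Phoenix is UTC−7:00: 06:41 − 7:00 = 23:41 on Oct 20.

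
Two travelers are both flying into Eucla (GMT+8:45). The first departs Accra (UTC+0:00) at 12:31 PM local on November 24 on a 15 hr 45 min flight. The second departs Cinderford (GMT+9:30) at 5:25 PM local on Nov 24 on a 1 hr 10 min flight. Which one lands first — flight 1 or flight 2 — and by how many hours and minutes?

the second, by 19 hours 11 minutes

Flight 1 departs at 12:31 PM UTC (Nov 24).
+15 hours and 45 minutes → arrive 4:16 AM UTC on Nov 25.
Flight 2 in UTC: 5:25 PM − 9:30 = 7:55 AM on Nov 24.
+1 hour and 10 minutes → arrive 9:05 AM UTC on Nov 24.
Flight 2 lands earlier by 19 hours 11 minutes.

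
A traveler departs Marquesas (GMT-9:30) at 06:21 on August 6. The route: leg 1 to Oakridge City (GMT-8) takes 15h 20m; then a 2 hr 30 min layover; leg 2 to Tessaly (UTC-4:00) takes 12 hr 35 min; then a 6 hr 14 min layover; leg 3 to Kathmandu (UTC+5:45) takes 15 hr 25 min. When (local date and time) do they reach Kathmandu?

Convert departure to UTC: 06:21 + 9:30 = 15:51 UTC on Aug 6.
Add 15 hours and 20 minutes leg 1 → 07:11 UTC (Aug 7).
Add 2 hours 30 minutes layover in Oakridge City → 09:41 UTC.
Add 12 hours 35 minutes leg 2 → 22:16 UTC.
Add 6 hours 14 minutes layover in Tessaly → 04:30 UTC (Aug 8).
Add 15 hours 25 minutes leg 3 → 19:55 UTC.
Kathmandu is UTC+5:45, so local arrival = 19:55 + 5:45 = 01:40 on Aug 9.

01:40 on Aug 9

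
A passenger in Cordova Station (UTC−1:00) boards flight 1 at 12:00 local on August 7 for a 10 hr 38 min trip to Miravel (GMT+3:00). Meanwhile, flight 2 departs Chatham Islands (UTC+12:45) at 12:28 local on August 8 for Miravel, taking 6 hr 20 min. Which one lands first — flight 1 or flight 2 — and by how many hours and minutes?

Flight 1 in UTC: 12:00 + 1:00 = 13:00 on Aug 7.
+10 hours and 38 minutes → arrive 23:38 UTC on Aug 7.
Flight 2 in UTC: 12:28 − 12:45 = 23:43 on Aug 7.
+6 hours 20 minutes → arrive 06:03 UTC on Aug 8.
Flight 1 lands earlier by 6 hours 25 minutes.

the first, by 6 hours 25 minutes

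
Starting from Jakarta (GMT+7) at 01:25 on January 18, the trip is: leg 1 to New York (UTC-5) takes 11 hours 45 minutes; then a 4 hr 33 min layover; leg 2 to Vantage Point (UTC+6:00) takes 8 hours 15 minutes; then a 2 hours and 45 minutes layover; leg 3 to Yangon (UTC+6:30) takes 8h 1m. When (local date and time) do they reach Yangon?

Convert departure to UTC: 01:25 − 7:00 = 18:25 UTC on Jan 17.
Add 11 hours and 45 minutes leg 1 → 06:10 UTC (Jan 18).
Add 4 hours 33 minutes layover in New York → 10:43 UTC.
Add 8 hours and 15 minutes leg 2 → 18:58 UTC.
Add 2 hours and 45 minutes layover in Vantage Point → 21:43 UTC.
Add 8 hours and 1 minute leg 3 → 05:44 UTC (Jan 19).
Yangon is UTC+6:30, so local arrival = 05:44 + 6:30 = 12:14 on Jan 19.

12:14 on January 19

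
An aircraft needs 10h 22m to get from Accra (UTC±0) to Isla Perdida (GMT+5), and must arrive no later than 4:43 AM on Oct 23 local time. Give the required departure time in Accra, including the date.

1:21 PM on Oct 22

Target arrival in UTC: 4:43 AM − 5:00 = 11:43 PM on Oct 22.
Subtract 10 hours 22 minutes → departure 1:21 PM UTC on Oct 22.
Accra is UTC+0, so departure is 1:21 PM on Oct 22.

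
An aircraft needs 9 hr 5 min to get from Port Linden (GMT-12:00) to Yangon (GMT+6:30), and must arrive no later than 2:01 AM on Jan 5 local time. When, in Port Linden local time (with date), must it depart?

Target arrival in UTC: 2:01 AM − 6:30 = 7:31 PM on Jan 4.
Subtract 9 hours and 5 minutes → departure 10:26 AM UTC on Jan 4.
Port Linden is UTC−12:00: 10:26 AM − 12:00 = 10:26 PM on Jan 3.

10:26 PM on January 3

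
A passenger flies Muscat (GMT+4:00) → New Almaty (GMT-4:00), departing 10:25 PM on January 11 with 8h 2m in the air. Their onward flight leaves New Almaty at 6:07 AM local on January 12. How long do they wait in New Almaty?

7 hours 40 minutes

Convert departure to UTC: 10:25 PM − 4:00 = 6:25 PM UTC on Jan 11.
Add 8 hours and 2 minutes flight time → 2:27 AM UTC (Jan 12).
New Almaty is UTC−4:00, so local arrival = 2:27 AM − 4:00 = 10:27 PM on Jan 11.
Layover = 6:07 AM − 10:27 PM (+1 day) = 7 hours 40 minutes.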